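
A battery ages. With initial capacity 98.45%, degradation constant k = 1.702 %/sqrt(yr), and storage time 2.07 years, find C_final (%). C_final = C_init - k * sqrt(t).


sqrt(t) = sqrt(2.07) = 1.4387
C_final = 98.45 - 1.702 * 1.4387 = 96.00%

96.00%


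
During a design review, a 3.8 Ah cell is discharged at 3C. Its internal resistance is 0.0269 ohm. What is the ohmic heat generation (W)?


Step 1: I = C_rate * capacity = 3 * 3.8 = 11.4 A
Step 2: Q = I^2 * R = 11.4^2 * 0.0269 = 129.96 * 0.0269 = 3.496 W

3.496 W


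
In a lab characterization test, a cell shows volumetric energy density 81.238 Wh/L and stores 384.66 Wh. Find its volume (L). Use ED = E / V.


V = E / ED = 384.66 / 81.238 = 4.735 L

4.735 L


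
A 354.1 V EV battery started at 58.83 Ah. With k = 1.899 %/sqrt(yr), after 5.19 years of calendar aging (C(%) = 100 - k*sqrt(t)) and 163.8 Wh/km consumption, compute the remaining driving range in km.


Step 1: capacity retention = 100 - 1.899 * sqrt(5.19) = 100 - 1.899 * 2.2782 = 95.674%
Step 2: C_now = 58.83 * 95.674/100 = 56.285 Ah
Step 3: E_pack = V * C_now = 354.1 * 56.285 = 19931 Wh
Step 4: range = E_pack / consumption = 19931 / 163.8 = 121.7 km

121.7 km


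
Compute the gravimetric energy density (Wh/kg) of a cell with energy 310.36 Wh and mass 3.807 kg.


ED = E / m = 310.36 / 3.807 = 81.52 Wh/kg

81.52 Wh/kg


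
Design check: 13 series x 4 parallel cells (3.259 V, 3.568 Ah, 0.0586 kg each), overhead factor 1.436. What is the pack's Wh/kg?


Step 1: V_pack = 13 * 3.259 = 42.367 V
Step 2: C_pack = 4 * 3.568 = 14.272 Ah
Step 3: E_pack = V_pack * C_pack = 42.367 * 14.272 = 604.66 Wh
Step 4: m_pack = 13 * 4 * 0.0586 * 1.436 = 4.3758 kg
Step 5: ED = E_pack / m_pack = 604.66 / 4.3758 = 138.2 Wh/kg

138.2 Wh/kg


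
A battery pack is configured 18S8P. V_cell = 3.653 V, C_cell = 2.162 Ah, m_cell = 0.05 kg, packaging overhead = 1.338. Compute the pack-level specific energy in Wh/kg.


Step 1: V_pack = 18 * 3.653 = 65.754 V
Step 2: C_pack = 8 * 2.162 = 17.296 Ah
Step 3: E_pack = V_pack * C_pack = 65.754 * 17.296 = 1137.3 Wh
Step 4: m_pack = 18 * 8 * 0.05 * 1.338 = 9.6336 kg
Step 5: ED = E_pack / m_pack = 1137.3 / 9.6336 = 118.1 Wh/kg

118.1 Wh/kg


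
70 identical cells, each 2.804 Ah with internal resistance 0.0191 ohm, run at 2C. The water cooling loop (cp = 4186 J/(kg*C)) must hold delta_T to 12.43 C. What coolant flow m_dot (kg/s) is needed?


Step 1: I = 2 * 2.804 = 5.608 A
Step 2: Q_cell = I^2 * R = 5.608^2 * 0.0191 = 0.60069 W
Step 3: Q_total = 70 * 0.60069 = 42.048 W
Step 4: m_dot = Q_total / (cp * dT) = 42.048 / (4186 * 12.43) = 8.081e-04 kg/s

8.081e-04 kg/s


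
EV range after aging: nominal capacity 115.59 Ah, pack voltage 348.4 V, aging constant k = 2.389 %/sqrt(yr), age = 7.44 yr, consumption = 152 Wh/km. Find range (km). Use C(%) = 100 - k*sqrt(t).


Step 1: capacity retention = 100 - 2.389 * sqrt(7.44) = 100 - 2.389 * 2.7276 = 93.484%
Step 2: C_now = 115.59 * 93.484/100 = 108.06 Ah
Step 3: E_pack = V * C_now = 348.4 * 108.06 = 37648 Wh
Step 4: range = E_pack / consumption = 37648 / 152 = 247.7 km

247.7 km


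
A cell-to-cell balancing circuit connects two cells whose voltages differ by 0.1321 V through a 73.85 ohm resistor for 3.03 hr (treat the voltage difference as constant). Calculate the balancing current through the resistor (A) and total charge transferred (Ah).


I_bal = dV / R = 0.1321 / 73.85 = 0.0017888 A
Q = I_bal * t = 0.0017888 * 3.03 = 0.005420 Ah

I=0.0017888 A, Q=0.005420 Ah


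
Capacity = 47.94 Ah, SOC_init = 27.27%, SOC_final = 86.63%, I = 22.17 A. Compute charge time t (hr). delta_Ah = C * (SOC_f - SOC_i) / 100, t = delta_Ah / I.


Step 1: dSOC = 86.63% - 27.27% = 59.36%
Step 2: delta_Ah = 47.94 * 59.36 / 100 = 28.457 Ah
Step 3: t = 28.457 / 22.17 = 1.284 hr

1.284 hr


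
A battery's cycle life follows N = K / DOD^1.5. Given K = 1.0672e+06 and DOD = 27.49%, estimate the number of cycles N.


Step 1: DOD^1.5 = 27.49^1.5 = 144.13
Step 2: N = 1.0672e+06 / 144.13 = 7404 cycles

7404 cycles


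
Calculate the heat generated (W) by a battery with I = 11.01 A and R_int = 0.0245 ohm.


I^2 = 121.22
Q = 121.22 * 0.0245 = 2.970 W

2.970 W


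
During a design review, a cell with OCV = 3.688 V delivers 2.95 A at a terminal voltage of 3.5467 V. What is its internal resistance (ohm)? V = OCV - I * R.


R = (OCV - V) / I = (3.688 - 3.5467) / 2.95 = 0.04790 ohm

0.04790 ohm


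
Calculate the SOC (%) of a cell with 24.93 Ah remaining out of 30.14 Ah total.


SOC% = 24.93 / 30.14 * 100 = 82.71%

82.71%


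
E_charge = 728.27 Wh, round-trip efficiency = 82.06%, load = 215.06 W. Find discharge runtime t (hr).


Step 1: E_discharge = eta/100 * E_charge = 82.06/100 * 728.27 = 597.62 Wh
Step 2: t = E_discharge / P = 597.62 / 215.06 = 2.779 hr

2.779 hr


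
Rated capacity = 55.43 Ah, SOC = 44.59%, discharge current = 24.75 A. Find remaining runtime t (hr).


Step 1: remaining = SOC/100 * C_total = 44.59/100 * 55.43 = 24.716 Ah
Step 2: t = remaining / I = 24.716 / 24.75 = 0.9986 hr

0.9986 hr


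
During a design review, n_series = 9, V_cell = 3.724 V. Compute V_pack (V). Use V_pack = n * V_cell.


With 9 cells in series at 3.724 V each, V_pack = 33.516 V

33.516 V


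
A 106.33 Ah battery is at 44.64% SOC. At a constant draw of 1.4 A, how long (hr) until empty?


Step 1: remaining = SOC/100 * C_total = 44.64/100 * 106.33 = 47.466 Ah
Step 2: t = remaining / I = 47.466 / 1.4 = 33.90 hr

33.90 hr


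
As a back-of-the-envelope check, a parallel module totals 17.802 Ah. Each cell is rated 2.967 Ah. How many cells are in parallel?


n = C_total / C_cell = 17.802 / 2.967 = 6

6


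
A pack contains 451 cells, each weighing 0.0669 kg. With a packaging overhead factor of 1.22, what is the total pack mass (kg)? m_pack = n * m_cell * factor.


Cell mass sum = 451 * 0.0669 = 30.172 kg
With overhead 1.22: m_pack = 30.172 * 1.22 = 36.81 kg

36.81 kg


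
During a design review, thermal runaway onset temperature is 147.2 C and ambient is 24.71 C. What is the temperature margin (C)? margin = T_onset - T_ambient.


margin = T_onset - T_ambient = 147.2 - 24.71 = 122.49 C

122.49 C


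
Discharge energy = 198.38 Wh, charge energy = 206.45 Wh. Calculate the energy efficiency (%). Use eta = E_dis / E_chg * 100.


eta_e = E_dis / E_chg * 100 = 198.38 / 206.45 * 100 = 96.09%

96.09%


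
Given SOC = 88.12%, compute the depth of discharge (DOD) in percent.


Complement of SOC: DOD = 100% - 88.12% = 11.88%

11.88%


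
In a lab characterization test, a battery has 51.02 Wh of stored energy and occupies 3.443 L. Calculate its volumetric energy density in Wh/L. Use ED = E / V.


Volumetric ED = 51.02 Wh / 3.443 L = 14.82 Wh/L

14.82 Wh/L


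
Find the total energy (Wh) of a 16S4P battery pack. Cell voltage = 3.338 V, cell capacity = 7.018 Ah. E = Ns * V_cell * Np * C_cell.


V_pack = 16 * 3.338 = 53.408 V
C_pack = 4 * 7.018 = 28.072 Ah
E = V_pack * C_pack = 53.408 * 28.072 = 1499 Wh

1499 Wh


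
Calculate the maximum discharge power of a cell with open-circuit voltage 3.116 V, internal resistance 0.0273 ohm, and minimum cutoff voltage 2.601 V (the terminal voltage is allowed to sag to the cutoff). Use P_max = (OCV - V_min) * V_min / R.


dV = OCV - V_min = 0.515 V (so I_max = dV / R)
P_max = dV * V_min / R = 0.515 * 2.601 / 0.0273 = 49.07 W

49.07 W


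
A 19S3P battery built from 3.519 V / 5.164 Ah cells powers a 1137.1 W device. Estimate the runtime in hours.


Step 1: E_pack = Ns * V_cell * Np * C_cell = 19 * 3.519 * 3 * 5.164 = 1035.8 Wh
Step 2: t = E_pack / P = 1035.8 / 1137.1 = 0.9109 hr

0.9109 hr


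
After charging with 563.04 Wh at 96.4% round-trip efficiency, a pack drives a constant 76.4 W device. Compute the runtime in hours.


Step 1: E_discharge = eta/100 * E_charge = 96.4/100 * 563.04 = 542.77 Wh
Step 2: t = E_discharge / P = 542.77 / 76.4 = 7.104 hr

7.104 hr


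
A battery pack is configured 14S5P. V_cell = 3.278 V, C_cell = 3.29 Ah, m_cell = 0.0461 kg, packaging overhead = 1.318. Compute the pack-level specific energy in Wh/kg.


Step 1: V_pack = 14 * 3.278 = 45.892 V
Step 2: C_pack = 5 * 3.29 = 16.45 Ah
Step 3: E_pack = V_pack * C_pack = 45.892 * 16.45 = 754.92 Wh
Step 4: m_pack = 14 * 5 * 0.0461 * 1.318 = 4.2532 kg
Step 5: ED = E_pack / m_pack = 754.92 / 4.2532 = 177.5 Wh/kg

177.5 Wh/kg


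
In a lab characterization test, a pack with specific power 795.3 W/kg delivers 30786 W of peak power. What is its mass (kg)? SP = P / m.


m = P / SP = 30786 / 795.3 = 38.71 kg

38.71 kg


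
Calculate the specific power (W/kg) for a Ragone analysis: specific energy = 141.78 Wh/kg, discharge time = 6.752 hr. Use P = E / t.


Specific power = 141.78 Wh/kg / 6.752 hr = 21.00 W/kg

21.00 W/kg


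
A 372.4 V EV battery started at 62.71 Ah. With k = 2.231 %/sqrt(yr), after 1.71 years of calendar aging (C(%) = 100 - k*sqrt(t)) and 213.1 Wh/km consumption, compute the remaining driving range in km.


Step 1: capacity retention = 100 - 2.231 * sqrt(1.71) = 100 - 2.231 * 1.3077 = 97.083%
Step 2: C_now = 62.71 * 97.083/100 = 60.881 Ah
Step 3: E_pack = V * C_now = 372.4 * 60.881 = 22672 Wh
Step 4: range = E_pack / consumption = 22672 / 213.1 = 106.4 km

106.4 km


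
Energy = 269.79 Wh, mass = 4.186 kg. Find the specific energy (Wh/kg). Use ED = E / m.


Specific energy = 269.79 Wh / 4.186 kg = 64.45 Wh/kg

64.45 Wh/kg


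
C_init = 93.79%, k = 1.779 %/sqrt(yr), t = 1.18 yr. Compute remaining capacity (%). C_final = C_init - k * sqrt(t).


sqrt(t) = sqrt(1.18) = 1.0863
C_final = 93.79 - 1.779 * 1.0863 = 91.86%

91.86%


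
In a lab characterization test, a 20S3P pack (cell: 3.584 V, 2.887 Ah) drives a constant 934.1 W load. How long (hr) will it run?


Step 1: E_pack = Ns * V_cell * Np * C_cell = 20 * 3.584 * 3 * 2.887 = 620.82 Wh
Step 2: t = E_pack / P = 620.82 / 934.1 = 0.6646 hr

0.6646 hr


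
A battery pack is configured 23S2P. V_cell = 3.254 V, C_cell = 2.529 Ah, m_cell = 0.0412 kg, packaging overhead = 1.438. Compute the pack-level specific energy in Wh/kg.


Step 1: V_pack = 23 * 3.254 = 74.842 V
Step 2: C_pack = 2 * 2.529 = 5.058 Ah
Step 3: E_pack = V_pack * C_pack = 74.842 * 5.058 = 378.55 Wh
Step 4: m_pack = 23 * 2 * 0.0412 * 1.438 = 2.7253 kg
Step 5: ED = E_pack / m_pack = 378.55 / 2.7253 = 138.9 Wh/kg

138.9 Wh/kg


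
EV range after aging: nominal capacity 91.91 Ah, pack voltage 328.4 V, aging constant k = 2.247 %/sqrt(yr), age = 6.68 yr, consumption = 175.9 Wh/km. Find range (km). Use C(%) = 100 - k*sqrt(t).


Step 1: capacity retention = 100 - 2.247 * sqrt(6.68) = 100 - 2.247 * 2.5846 = 94.192%
Step 2: C_now = 91.91 * 94.192/100 = 86.572 Ah
Step 3: E_pack = V * C_now = 328.4 * 86.572 = 28430 Wh
Step 4: range = E_pack / consumption = 28430 / 175.9 = 161.6 km

161.6 km


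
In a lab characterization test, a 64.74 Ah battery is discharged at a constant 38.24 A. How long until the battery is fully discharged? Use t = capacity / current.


t = capacity / current = 64.74 / 38.24 = 1.693 hr

1.693 hr


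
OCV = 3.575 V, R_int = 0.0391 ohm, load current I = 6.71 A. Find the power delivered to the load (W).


Step 1: V_terminal = OCV - I*R = 3.575 - 6.71 * 0.0391 = 3.3126 V
Step 2: P_out = V_terminal * I = 3.3126 * 6.71 = 22.23 W

22.23 W


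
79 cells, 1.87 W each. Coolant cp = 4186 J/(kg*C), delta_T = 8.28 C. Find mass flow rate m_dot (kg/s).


Q_total = 79 * 1.87 = 147.73 W
m_dot = Q_total / (cp * dT) = 147.73 / (4186 * 8.28) = 0.004262 kg/s

0.004262 kg/s


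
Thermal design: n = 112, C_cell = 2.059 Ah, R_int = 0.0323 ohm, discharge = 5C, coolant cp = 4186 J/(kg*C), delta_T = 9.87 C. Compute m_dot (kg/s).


Step 1: I = 5 * 2.059 = 10.295 A
Step 2: Q_cell = I^2 * R = 10.295^2 * 0.0323 = 3.4234 W
Step 3: Q_total = 112 * 3.4234 = 383.42 W
Step 4: m_dot = Q_total / (cp * dT) = 383.42 / (4186 * 9.87) = 0.009280 kg/s

0.009280 kg/s


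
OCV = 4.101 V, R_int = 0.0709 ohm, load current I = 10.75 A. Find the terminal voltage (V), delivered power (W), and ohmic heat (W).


Step 1: V_terminal = OCV - I*R = 4.101 - 10.75 * 0.0709 = 3.3388 V
Step 2: P_out = V_terminal * I = 3.3388 * 10.75 = 35.89 W
Step 3: Q = I^2 * R = 10.75^2 * 0.0709 = 8.193 W

V=3.3388 V, P=35.89 W, Q=8.193 W


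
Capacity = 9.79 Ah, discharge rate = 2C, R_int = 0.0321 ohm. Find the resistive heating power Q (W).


Step 1: I = C_rate * capacity = 2 * 9.79 = 19.58 A
Step 2: Q = I^2 * R = 19.58^2 * 0.0321 = 383.38 * 0.0321 = 12.31 W

12.31 W


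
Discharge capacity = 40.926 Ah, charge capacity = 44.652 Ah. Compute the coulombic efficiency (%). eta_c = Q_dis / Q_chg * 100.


eta_c = Q_dis / Q_chg * 100 = 40.926 / 44.652 * 100 = 91.66%

91.66%


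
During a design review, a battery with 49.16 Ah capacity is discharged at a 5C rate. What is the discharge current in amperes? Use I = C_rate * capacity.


At 5C: I = 5 * 49.16 Ah = 245.8 A

245.8 A


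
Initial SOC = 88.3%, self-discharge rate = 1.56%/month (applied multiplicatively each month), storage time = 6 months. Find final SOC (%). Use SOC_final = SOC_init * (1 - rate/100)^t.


Monthly retention factor = 1 - 1.56/100 = 0.9844
Over 6 months: factor^6 = 0.90998
SOC_final = 88.3 * 0.90998 = 80.35%

80.35%


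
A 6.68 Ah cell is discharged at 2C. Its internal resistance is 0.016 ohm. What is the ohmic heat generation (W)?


Step 1: I = C_rate * capacity = 2 * 6.68 = 13.36 A
Step 2: Q = I^2 * R = 13.36^2 * 0.016 = 178.49 * 0.016 = 2.856 W

2.856 W


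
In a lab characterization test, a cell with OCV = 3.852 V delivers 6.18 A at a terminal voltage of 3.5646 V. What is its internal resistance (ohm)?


R = (OCV - V) / I = (3.852 - 3.5646) / 6.18 = 0.04650 ohm

0.04650 ohm


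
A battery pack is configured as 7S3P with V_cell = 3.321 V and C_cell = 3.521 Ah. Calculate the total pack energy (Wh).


V_pack = 7 * 3.321 = 23.247 V
C_pack = 3 * 3.521 = 10.563 Ah
E = V_pack * C_pack = 23.247 * 10.563 = 245.6 Wh

245.6 Wh


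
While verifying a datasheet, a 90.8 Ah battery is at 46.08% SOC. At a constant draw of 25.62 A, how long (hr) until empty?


Step 1: remaining = SOC/100 * C_total = 46.08/100 * 90.8 = 41.841 Ah
Step 2: t = remaining / I = 41.841 / 25.62 = 1.633 hr

1.633 hr


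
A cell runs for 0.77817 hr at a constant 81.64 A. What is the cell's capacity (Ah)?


C = I * t = 81.64 * 0.77817 = 63.53 Ah

63.53 Ah


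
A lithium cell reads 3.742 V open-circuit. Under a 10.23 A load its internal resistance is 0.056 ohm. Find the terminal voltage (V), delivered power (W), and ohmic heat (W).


Step 1: V_terminal = OCV - I*R = 3.742 - 10.23 * 0.056 = 3.1691 V
Step 2: P_out = V_terminal * I = 3.1691 * 10.23 = 32.42 W
Step 3: Q = I^2 * R = 10.23^2 * 0.056 = 5.861 W

V=3.1691 V, P=32.42 W, Q=5.861 W


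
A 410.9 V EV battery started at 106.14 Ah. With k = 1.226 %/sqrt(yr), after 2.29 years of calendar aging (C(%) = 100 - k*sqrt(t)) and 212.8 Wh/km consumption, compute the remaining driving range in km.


Step 1: capacity retention = 100 - 1.226 * sqrt(2.29) = 100 - 1.226 * 1.5133 = 98.145%
Step 2: C_now = 106.14 * 98.145/100 = 104.17 Ah
Step 3: E_pack = V * C_now = 410.9 * 104.17 = 42803 Wh
Step 4: range = E_pack / consumption = 42803 / 212.8 = 201.1 km

201.1 km


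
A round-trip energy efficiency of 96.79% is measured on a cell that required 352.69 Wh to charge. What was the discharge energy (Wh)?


E_dis = eta/100 * E_chg = 96.79/100 * 352.69 = 341.4 Wh

341.4 Wh


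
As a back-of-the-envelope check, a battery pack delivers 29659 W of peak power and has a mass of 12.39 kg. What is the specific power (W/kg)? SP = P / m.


Specific power = 29659 W / 12.39 kg = 2394 W/kg

2394 W/kg


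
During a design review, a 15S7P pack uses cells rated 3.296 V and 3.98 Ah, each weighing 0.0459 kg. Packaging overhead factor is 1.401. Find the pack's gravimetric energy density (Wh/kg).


Step 1: V_pack = 15 * 3.296 = 49.44 V
Step 2: C_pack = 7 * 3.98 = 27.86 Ah
Step 3: E_pack = V_pack * C_pack = 49.44 * 27.86 = 1377.4 Wh
Step 4: m_pack = 15 * 7 * 0.0459 * 1.401 = 6.7521 kg
Step 5: ED = E_pack / m_pack = 1377.4 / 6.7521 = 204.0 Wh/kg

204.0 Wh/kg


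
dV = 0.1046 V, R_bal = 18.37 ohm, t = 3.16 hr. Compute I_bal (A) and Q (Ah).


I_bal = dV / R = 0.1046 / 18.37 = 0.0056941 A
Q = I_bal * t = 0.0056941 * 3.16 = 0.01799 Ah

I=0.0056941 A, Q=0.01799 Ah


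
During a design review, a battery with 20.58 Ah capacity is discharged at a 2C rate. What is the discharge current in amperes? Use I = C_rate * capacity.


At 2C: I = 2 * 20.58 Ah = 41.16 A

41.16 A


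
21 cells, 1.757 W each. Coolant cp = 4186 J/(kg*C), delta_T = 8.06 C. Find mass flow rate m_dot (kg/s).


Step 1: Total heat Q = 21 * 1.757 W = 36.897 W
Step 2: denom = cp * dT = 4186 * 8.06 = 33739
Step 3: m_dot = 36.897 / 33739 = 0.001094 kg/s

0.001094 kg/s


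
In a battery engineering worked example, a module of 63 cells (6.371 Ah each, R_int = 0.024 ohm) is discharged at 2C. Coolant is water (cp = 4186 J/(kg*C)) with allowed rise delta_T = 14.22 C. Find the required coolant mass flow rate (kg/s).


Step 1: I = 2 * 6.371 = 12.742 A
Step 2: Q_cell = I^2 * R = 12.742^2 * 0.024 = 3.8966 W
Step 3: Q_total = 63 * 3.8966 = 245.49 W
Step 4: m_dot = Q_total / (cp * dT) = 245.49 / (4186 * 14.22) = 0.004124 kg/s

0.004124 kg/s


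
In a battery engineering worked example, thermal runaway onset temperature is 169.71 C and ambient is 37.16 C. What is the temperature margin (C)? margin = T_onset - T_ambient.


margin = T_onset - T_ambient = 169.71 - 37.16 = 132.55 C

132.55 C


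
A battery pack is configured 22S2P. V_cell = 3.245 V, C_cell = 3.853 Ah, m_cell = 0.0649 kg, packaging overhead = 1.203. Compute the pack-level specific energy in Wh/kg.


Step 1: V_pack = 22 * 3.245 = 71.39 V
Step 2: C_pack = 2 * 3.853 = 7.706 Ah
Step 3: E_pack = V_pack * C_pack = 71.39 * 7.706 = 550.13 Wh
Step 4: m_pack = 22 * 2 * 0.0649 * 1.203 = 3.4353 kg
Step 5: ED = E_pack / m_pack = 550.13 / 3.4353 = 160.1 Wh/kg

160.1 Wh/kg


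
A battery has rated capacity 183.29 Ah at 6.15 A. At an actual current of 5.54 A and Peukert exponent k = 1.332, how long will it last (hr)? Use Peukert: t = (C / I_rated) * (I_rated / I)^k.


Step 1: t_rated = C / I_rated = 183.29 / 6.15 = 29.803 hr
Step 2: ratio = 6.15 / 5.54 = 1.1101
Step 3: ratio^k = 1.1101^1.332 = 1.1493
Step 4: t = t_rated * ratio^k = 29.803 * 1.1493 = 34.25 hr

34.25 hr


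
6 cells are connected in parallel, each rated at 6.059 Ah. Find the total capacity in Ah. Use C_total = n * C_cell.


C_total = 6 * 6.059 = 36.354 Ah

36.354 Ah


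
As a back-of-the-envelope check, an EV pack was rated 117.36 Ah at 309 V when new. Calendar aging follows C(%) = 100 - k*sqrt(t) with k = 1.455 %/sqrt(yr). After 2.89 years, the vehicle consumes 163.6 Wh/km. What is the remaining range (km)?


Step 1: capacity retention = 100 - 1.455 * sqrt(2.89) = 100 - 1.455 * 1.7 = 97.527%
Step 2: C_now = 117.36 * 97.527/100 = 114.46 Ah
Step 3: E_pack = V * C_now = 309 * 114.46 = 35368 Wh
Step 4: range = E_pack / consumption = 35368 / 163.6 = 216.2 km

216.2 km


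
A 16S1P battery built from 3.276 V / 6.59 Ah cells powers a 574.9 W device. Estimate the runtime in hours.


Step 1: E_pack = Ns * V_cell * Np * C_cell = 16 * 3.276 * 1 * 6.59 = 345.42 Wh
Step 2: t = E_pack / P = 345.42 / 574.9 = 0.6008 hr

0.6008 hr


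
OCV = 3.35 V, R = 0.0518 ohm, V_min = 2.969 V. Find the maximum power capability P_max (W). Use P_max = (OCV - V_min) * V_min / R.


P_max = (OCV - V_min) * V_min / R = (3.35 - 2.969) * 2.969 / 0.0518 = 0.381 * 2.969 / 0.0518 = 21.84 W

21.84 W


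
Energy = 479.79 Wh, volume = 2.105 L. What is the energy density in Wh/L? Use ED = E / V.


ED = E / V = 479.79 / 2.105 = 227.9 Wh/L

227.9 Wh/L


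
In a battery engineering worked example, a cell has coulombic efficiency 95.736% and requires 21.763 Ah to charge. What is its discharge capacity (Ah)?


Q_dis = eta/100 * Q_chg = 95.736/100 * 21.763 = 20.84 Ah

20.84 Ah


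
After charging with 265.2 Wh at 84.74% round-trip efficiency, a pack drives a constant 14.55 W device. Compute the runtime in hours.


Step 1: E_discharge = eta/100 * E_charge = 84.74/100 * 265.2 = 224.73 Wh
Step 2: t = E_discharge / P = 224.73 / 14.55 = 15.45 hr

15.45 hr


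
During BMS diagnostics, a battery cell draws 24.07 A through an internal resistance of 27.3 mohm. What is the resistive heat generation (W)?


Convert: R = 27.3 mohm = 0.0273 ohm
Q = I^2 * R = 24.07^2 * 0.0273 = 15.82 W

15.82 W


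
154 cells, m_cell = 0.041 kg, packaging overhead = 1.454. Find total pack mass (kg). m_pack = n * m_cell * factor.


Cell mass sum = 154 * 0.041 = 6.314 kg
With overhead 1.454: m_pack = 6.314 * 1.454 = 9.181 kg

9.181 kg


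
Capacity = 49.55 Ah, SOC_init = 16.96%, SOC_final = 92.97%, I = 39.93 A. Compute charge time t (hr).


delta_Ah = 49.55 * (92.97 - 16.96) / 100 = 37.663 Ah
t = delta_Ah / I = 37.663 / 39.93 = 0.9432 hr

0.9432 hr


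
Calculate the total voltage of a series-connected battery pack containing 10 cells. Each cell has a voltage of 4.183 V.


Series voltages add: 10 * 4.183 V = 41.83 V

41.83 V


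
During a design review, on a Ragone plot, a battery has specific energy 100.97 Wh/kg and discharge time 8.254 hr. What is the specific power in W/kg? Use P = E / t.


Specific power = 100.97 Wh/kg / 8.254 hr = 12.23 W/kg

12.23 W/kg


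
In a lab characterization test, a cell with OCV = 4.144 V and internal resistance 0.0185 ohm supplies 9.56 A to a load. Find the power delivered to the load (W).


Step 1: V_terminal = OCV - I*R = 4.144 - 9.56 * 0.0185 = 3.9671 V
Step 2: P_out = V_terminal * I = 3.9671 * 9.56 = 37.93 W

37.93 W


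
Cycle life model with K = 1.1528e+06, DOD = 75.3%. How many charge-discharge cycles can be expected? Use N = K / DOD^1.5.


Step 1: DOD^1.5 = 75.3^1.5 = 653.42
Step 2: N = 1.1528e+06 / 653.42 = 1764 cycles

1764 cycles


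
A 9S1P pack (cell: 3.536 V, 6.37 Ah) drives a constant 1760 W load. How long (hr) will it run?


Step 1: E_pack = Ns * V_cell * Np * C_cell = 9 * 3.536 * 1 * 6.37 = 202.72 Wh
Step 2: t = E_pack / P = 202.72 / 1760 = 0.1152 hr

0.1152 hr


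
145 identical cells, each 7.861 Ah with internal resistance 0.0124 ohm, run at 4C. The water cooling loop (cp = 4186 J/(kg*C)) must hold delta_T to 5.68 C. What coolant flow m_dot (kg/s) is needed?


Step 1: I = 4 * 7.861 = 31.444 A
Step 2: Q_cell = I^2 * R = 31.444^2 * 0.0124 = 12.26 W
Step 3: Q_total = 145 * 12.26 = 1777.7 W
Step 4: m_dot = Q_total / (cp * dT) = 1777.7 / (4186 * 5.68) = 0.07477 kg/s

0.07477 kg/s


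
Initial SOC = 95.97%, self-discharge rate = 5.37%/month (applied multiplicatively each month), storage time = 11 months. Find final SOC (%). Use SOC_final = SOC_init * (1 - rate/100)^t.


decay = (1 - 5.37/100)^11 = 0.5449
SOC_final = 95.97 * 0.5449 = 52.29%

52.29%


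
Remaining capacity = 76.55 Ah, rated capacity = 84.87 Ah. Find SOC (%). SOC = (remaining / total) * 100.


SOC = (remaining / total) * 100 = (76.55 / 84.87) * 100 = 90.20%

90.20%


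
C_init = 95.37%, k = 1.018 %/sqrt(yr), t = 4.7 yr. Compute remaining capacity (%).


sqrt(t) = sqrt(4.7) = 2.1679
C_final = 95.37 - 1.018 * 2.1679 = 93.16%

93.16%


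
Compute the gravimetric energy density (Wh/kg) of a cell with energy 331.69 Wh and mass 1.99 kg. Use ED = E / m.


ED = E / m = 331.69 / 1.99 = 166.7 Wh/kg

166.7 Wh/kg


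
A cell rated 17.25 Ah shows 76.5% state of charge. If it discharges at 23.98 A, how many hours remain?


Step 1: remaining = SOC/100 * C_total = 76.5/100 * 17.25 = 13.196 Ah
Step 2: t = remaining / I = 13.196 / 23.98 = 0.5503 hr

0.5503 hr


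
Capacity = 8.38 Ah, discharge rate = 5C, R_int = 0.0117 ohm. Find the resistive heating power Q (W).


Step 1: I = C_rate * capacity = 5 * 8.38 = 41.9 A
Step 2: Q = I^2 * R = 41.9^2 * 0.0117 = 1755.6 * 0.0117 = 20.54 W

20.54 W


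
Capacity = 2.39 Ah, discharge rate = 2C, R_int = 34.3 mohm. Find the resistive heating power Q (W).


Convert: R = 34.3 mohm = 0.0343 ohm
Step 1: I = C_rate * capacity = 2 * 2.39 = 4.78 A
Step 2: Q = I^2 * R = 4.78^2 * 0.0343 = 22.848 * 0.0343 = 0.7837 W

0.7837 W


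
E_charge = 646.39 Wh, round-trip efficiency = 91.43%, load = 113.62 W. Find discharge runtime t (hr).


Step 1: E_discharge = eta/100 * E_charge = 91.43/100 * 646.39 = 590.99 Wh
Step 2: t = E_discharge / P = 590.99 / 113.62 = 5.201 hr

5.201 hr


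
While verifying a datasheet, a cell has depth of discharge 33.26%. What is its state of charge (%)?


SOC = 100 - DOD = 100 - 33.26 = 66.74%

66.74%


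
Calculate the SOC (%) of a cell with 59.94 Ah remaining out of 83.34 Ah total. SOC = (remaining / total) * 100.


SOC% = 59.94 / 83.34 * 100 = 71.92%

71.92%


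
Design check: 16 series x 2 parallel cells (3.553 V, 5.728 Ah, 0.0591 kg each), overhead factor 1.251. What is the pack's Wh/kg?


Step 1: V_pack = 16 * 3.553 = 56.848 V
Step 2: C_pack = 2 * 5.728 = 11.456 Ah
Step 3: E_pack = V_pack * C_pack = 56.848 * 11.456 = 651.25 Wh
Step 4: m_pack = 16 * 2 * 0.0591 * 1.251 = 2.3659 kg
Step 5: ED = E_pack / m_pack = 651.25 / 2.3659 = 275.3 Wh/kg

275.3 Wh/kg


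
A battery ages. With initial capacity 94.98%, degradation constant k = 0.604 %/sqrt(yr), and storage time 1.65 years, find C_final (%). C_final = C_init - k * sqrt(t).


Step 1: sqrt(1.65 yr) = 1.2845
Step 2: drop = 0.604 * 1.2845 = 0.77584
Step 3: C_final = 94.98 - 0.77584 = 94.20%

94.20%


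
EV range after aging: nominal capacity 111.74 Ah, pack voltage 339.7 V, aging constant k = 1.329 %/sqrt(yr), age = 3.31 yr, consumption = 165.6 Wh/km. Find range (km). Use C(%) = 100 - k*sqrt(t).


Step 1: capacity retention = 100 - 1.329 * sqrt(3.31) = 100 - 1.329 * 1.8193 = 97.582%
Step 2: C_now = 111.74 * 97.582/100 = 109.04 Ah
Step 3: E_pack = V * C_now = 339.7 * 109.04 = 37041 Wh
Step 4: range = E_pack / consumption = 37041 / 165.6 = 223.7 km

223.7 km


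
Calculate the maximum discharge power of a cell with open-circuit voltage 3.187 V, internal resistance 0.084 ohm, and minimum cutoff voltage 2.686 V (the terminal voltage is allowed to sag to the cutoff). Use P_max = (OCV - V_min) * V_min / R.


P_max = (OCV - V_min) * V_min / R = (3.187 - 2.686) * 2.686 / 0.084 = 0.501 * 2.686 / 0.084 = 16.02 W

16.02 W


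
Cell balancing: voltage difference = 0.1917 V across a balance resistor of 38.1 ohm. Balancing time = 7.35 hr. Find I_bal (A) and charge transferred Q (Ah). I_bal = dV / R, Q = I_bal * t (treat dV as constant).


I_bal = dV / R = 0.1917 / 38.1 = 0.0050315 A
Q = I_bal * t = 0.0050315 * 7.35 = 0.03698 Ah

I=0.0050315 A, Q=0.03698 Ah


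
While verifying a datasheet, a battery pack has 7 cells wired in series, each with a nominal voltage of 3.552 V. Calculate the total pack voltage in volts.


V_pack = n * V_cell = 7 * 3.552 = 24.864 V

24.864 V


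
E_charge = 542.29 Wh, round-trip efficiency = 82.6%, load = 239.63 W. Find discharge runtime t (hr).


Step 1: E_discharge = eta/100 * E_charge = 82.6/100 * 542.29 = 447.93 Wh
Step 2: t = E_discharge / P = 447.93 / 239.63 = 1.869 hr

1.869 hr


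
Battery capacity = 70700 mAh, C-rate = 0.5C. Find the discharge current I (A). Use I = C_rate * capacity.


Convert: capacity = 70700 mAh = 70.7 Ah
At 0.5C: I = 0.5 * 70.7 Ah = 35.35 A

35.35 A


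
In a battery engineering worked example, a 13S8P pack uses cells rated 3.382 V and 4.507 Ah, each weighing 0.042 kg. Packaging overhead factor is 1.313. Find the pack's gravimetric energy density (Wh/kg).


Step 1: V_pack = 13 * 3.382 = 43.966 V
Step 2: C_pack = 8 * 4.507 = 36.056 Ah
Step 3: E_pack = V_pack * C_pack = 43.966 * 36.056 = 1585.2 Wh
Step 4: m_pack = 13 * 8 * 0.042 * 1.313 = 5.7352 kg
Step 5: ED = E_pack / m_pack = 1585.2 / 5.7352 = 276.4 Wh/kg

276.4 Wh/kg


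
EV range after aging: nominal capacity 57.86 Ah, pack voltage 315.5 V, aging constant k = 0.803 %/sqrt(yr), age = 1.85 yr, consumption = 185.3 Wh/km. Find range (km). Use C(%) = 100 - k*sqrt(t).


Step 1: capacity retention = 100 - 0.803 * sqrt(1.85) = 100 - 0.803 * 1.3601 = 98.908%
Step 2: C_now = 57.86 * 98.908/100 = 57.228 Ah
Step 3: E_pack = V * C_now = 315.5 * 57.228 = 18055 Wh
Step 4: range = E_pack / consumption = 18055 / 185.3 = 97.44 km

97.44 km


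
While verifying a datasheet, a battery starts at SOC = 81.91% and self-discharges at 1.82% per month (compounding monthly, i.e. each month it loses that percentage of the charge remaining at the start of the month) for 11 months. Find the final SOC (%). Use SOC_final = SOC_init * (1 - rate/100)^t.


Monthly retention factor = 1 - 1.82/100 = 0.9818
Over 11 months: factor^11 = 0.81706
SOC_final = 81.91 * 0.81706 = 66.93%

66.93%


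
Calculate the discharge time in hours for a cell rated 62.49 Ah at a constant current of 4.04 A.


t = capacity / current = 62.49 / 4.04 = 15.47 hr

15.47 hr


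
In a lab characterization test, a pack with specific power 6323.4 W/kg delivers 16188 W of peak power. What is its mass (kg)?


m = P / SP = 16188 / 6323.4 = 2.560 kg

2.560 kg


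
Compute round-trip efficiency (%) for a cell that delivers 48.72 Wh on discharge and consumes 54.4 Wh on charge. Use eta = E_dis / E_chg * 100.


eta_e = E_dis / E_chg * 100 = 48.72 / 54.4 * 100 = 89.56%

89.56%


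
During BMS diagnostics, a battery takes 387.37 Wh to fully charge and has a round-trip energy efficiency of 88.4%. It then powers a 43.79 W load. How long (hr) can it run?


Step 1: E_discharge = eta/100 * E_charge = 88.4/100 * 387.37 = 342.44 Wh
Step 2: t = E_discharge / P = 342.44 / 43.79 = 7.820 hr

7.820 hr


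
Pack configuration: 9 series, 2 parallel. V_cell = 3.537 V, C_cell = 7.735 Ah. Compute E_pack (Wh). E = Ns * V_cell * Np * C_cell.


V_pack = 9 * 3.537 = 31.833 V
C_pack = 2 * 7.735 = 15.47 Ah
E = V_pack * C_pack = 31.833 * 15.47 = 492.5 Wh

492.5 Wh


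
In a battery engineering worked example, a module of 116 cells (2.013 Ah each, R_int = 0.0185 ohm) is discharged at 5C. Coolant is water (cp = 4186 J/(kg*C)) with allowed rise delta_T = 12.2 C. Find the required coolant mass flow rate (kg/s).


Step 1: I = 5 * 2.013 = 10.065 A
Step 2: Q_cell = I^2 * R = 10.065^2 * 0.0185 = 1.8741 W
Step 3: Q_total = 116 * 1.8741 = 217.4 W
Step 4: m_dot = Q_total / (cp * dT) = 217.4 / (4186 * 12.2) = 0.004257 kg/s

0.004257 kg/s


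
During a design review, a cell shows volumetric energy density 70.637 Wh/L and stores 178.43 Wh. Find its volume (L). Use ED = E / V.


V = E / ED = 178.43 / 70.637 = 2.526 L

2.526 L


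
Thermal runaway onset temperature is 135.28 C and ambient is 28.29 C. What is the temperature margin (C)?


Safety margin = 135.28 C - 28.29 C = 106.99 C

106.99 C


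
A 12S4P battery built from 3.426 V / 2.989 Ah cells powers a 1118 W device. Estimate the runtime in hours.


Step 1: E_pack = Ns * V_cell * Np * C_cell = 12 * 3.426 * 4 * 2.989 = 491.54 Wh
Step 2: t = E_pack / P = 491.54 / 1118 = 0.4397 hr

0.4397 hr


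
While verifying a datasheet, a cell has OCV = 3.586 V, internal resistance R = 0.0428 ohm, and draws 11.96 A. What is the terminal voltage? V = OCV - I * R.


V = OCV - I*R = 3.586 - 11.96 * 0.0428 = 3.074 V

3.074 V


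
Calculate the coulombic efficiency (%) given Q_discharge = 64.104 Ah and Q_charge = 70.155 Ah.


Coulombic efficiency = 64.104/70.155 * 100% = 91.37%

91.37%


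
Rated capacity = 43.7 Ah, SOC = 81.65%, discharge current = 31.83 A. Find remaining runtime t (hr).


Step 1: remaining = SOC/100 * C_total = 81.65/100 * 43.7 = 35.681 Ah
Step 2: t = remaining / I = 35.681 / 31.83 = 1.121 hr

1.121 hr


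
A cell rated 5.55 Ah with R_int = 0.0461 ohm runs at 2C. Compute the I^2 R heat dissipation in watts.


Step 1: I = C_rate * capacity = 2 * 5.55 = 11.1 A
Step 2: Q = I^2 * R = 11.1^2 * 0.0461 = 123.21 * 0.0461 = 5.680 W

5.680 W


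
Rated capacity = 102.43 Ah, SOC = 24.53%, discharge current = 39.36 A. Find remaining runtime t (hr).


Step 1: remaining = SOC/100 * C_total = 24.53/100 * 102.43 = 25.126 Ah
Step 2: t = remaining / I = 25.126 / 39.36 = 0.6384 hr

0.6384 hr


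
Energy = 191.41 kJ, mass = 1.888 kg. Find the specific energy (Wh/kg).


Convert: E = 191.41 kJ = 53.169 Wh
ED = E / m = 53.169 / 1.888 = 28.16 Wh/kg

28.16 Wh/kg


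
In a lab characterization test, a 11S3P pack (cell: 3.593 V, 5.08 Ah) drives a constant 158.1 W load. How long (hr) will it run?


Step 1: E_pack = Ns * V_cell * Np * C_cell = 11 * 3.593 * 3 * 5.08 = 602.33 Wh
Step 2: t = E_pack / P = 602.33 / 158.1 = 3.810 hr

3.810 hr


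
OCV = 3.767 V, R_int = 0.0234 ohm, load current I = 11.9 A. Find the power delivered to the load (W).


Step 1: V_terminal = OCV - I*R = 3.767 - 11.9 * 0.0234 = 3.4885 V
Step 2: P_out = V_terminal * I = 3.4885 * 11.9 = 41.51 W

41.51 W


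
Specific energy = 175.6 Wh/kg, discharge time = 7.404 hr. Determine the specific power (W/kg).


P_specific = E / t = 175.6 / 7.404 = 23.72 W/kg

23.72 W/kg


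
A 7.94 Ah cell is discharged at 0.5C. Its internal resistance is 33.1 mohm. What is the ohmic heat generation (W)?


Convert: R = 33.1 mohm = 0.0331 ohm
Step 1: I = C_rate * capacity = 0.5 * 7.94 = 3.97 A
Step 2: Q = I^2 * R = 3.97^2 * 0.0331 = 15.761 * 0.0331 = 0.5217 W

0.5217 W


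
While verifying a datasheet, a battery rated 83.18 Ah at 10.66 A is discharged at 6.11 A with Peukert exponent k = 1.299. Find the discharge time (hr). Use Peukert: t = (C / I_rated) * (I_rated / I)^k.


Step 1: t_rated = C / I_rated = 83.18 / 10.66 = 7.803 hr
Step 2: ratio = 10.66 / 6.11 = 1.7447
Step 3: ratio^k = 1.7447^1.299 = 2.0606
Step 4: t = t_rated * ratio^k = 7.803 * 2.0606 = 16.08 hr

16.08 hr


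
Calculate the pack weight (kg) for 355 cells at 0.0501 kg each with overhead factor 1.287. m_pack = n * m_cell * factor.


Cell mass sum = 355 * 0.0501 = 17.786 kg
With overhead 1.287: m_pack = 17.786 * 1.287 = 22.89 kg

22.89 kg


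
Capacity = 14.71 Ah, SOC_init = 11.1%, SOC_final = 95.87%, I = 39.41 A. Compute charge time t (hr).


delta_Ah = 14.71 * (95.87 - 11.1) / 100 = 12.47 Ah
t = delta_Ah / I = 12.47 / 39.41 = 0.3164 hr

0.3164 hr


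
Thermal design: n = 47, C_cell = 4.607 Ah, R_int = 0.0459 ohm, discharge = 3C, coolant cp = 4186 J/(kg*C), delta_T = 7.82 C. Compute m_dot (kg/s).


Step 1: I = 3 * 4.607 = 13.821 A
Step 2: Q_cell = I^2 * R = 13.821^2 * 0.0459 = 8.7678 W
Step 3: Q_total = 47 * 8.7678 = 412.09 W
Step 4: m_dot = Q_total / (cp * dT) = 412.09 / (4186 * 7.82) = 0.01259 kg/s

0.01259 kg/s


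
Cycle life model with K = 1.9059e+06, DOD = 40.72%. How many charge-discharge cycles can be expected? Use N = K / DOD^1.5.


Step 1: DOD^1.5 = 40.72^1.5 = 259.84
Step 2: N = 1.9059e+06 / 259.84 = 7335 cycles

7335 cycles


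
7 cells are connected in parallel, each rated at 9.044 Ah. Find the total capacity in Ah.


Parallel capacities add: 7 * 9.044 Ah = 63.308 Ah

63.308 Ah


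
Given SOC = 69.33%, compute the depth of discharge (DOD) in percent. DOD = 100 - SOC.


DOD = 100 - SOC = 100 - 69.33 = 30.67%

30.67%


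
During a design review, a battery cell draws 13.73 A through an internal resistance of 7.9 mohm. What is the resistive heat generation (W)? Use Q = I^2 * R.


Convert: R = 7.9 mohm = 0.0079 ohm
Q = I^2 * R = 13.73^2 * 0.0079 = 1.489 W

1.489 W


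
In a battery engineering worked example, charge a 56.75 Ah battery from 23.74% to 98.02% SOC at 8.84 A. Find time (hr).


Step 1: dSOC = 98.02% - 23.74% = 74.28%
Step 2: delta_Ah = 56.75 * 74.28 / 100 = 42.154 Ah
Step 3: t = 42.154 / 8.84 = 4.769 hr

4.769 hr


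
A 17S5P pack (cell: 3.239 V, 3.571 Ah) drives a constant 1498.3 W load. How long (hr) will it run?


Step 1: E_pack = Ns * V_cell * Np * C_cell = 17 * 3.239 * 5 * 3.571 = 983.15 Wh
Step 2: t = E_pack / P = 983.15 / 1498.3 = 0.6562 hr

0.6562 hr


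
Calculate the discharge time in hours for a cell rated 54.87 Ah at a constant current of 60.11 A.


Runtime = 54.87 Ah / 60.11 A = 0.9128 hr

0.9128 hr


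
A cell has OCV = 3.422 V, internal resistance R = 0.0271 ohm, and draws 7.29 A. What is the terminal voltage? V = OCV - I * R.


V = OCV - I*R = 3.422 - 7.29 * 0.0271 = 3.224 V

3.224 V


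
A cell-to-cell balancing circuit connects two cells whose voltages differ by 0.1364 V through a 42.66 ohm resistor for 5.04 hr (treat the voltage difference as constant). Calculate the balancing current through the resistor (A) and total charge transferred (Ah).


First, Ohm's law: I_bal = 0.1364 V / 42.66 ohm = 0.0031974 A
Then Q = I * t = 0.0031974 A * 5.04 hr = 0.01611 Ah

I=0.0031974 A, Q=0.01611 Ah


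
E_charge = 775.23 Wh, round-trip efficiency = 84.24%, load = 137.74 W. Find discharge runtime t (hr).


Step 1: E_discharge = eta/100 * E_charge = 84.24/100 * 775.23 = 653.05 Wh
Step 2: t = E_discharge / P = 653.05 / 137.74 = 4.741 hr

4.741 hr


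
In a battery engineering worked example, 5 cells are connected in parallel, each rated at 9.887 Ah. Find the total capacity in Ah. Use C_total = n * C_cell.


Parallel capacities add: 5 * 9.887 Ah = 49.435 Ah

49.435 Ah


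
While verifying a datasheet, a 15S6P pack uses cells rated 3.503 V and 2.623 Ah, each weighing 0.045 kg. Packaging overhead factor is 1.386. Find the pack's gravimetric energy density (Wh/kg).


Step 1: V_pack = 15 * 3.503 = 52.545 V
Step 2: C_pack = 6 * 2.623 = 15.738 Ah
Step 3: E_pack = V_pack * C_pack = 52.545 * 15.738 = 826.95 Wh
Step 4: m_pack = 15 * 6 * 0.045 * 1.386 = 5.6133 kg
Step 5: ED = E_pack / m_pack = 826.95 / 5.6133 = 147.3 Wh/kg

147.3 Wh/kg


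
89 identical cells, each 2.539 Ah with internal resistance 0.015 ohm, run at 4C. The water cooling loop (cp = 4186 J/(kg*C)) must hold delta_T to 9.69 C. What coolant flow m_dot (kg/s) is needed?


Step 1: I = 4 * 2.539 = 10.156 A
Step 2: Q_cell = I^2 * R = 10.156^2 * 0.015 = 1.5472 W
Step 3: Q_total = 89 * 1.5472 = 137.7 W
Step 4: m_dot = Q_total / (cp * dT) = 137.7 / (4186 * 9.69) = 0.003395 kg/s

0.003395 kg/s


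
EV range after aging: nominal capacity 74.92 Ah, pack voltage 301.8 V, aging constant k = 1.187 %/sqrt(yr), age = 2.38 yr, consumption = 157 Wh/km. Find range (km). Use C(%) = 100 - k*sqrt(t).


Step 1: capacity retention = 100 - 1.187 * sqrt(2.38) = 100 - 1.187 * 1.5427 = 98.169%
Step 2: C_now = 74.92 * 98.169/100 = 73.548 Ah
Step 3: E_pack = V * C_now = 301.8 * 73.548 = 22197 Wh
Step 4: range = E_pack / consumption = 22197 / 157 = 141.4 km

141.4 km


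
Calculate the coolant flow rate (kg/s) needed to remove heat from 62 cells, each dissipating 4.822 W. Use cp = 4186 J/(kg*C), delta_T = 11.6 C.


Q_total = 62 * 4.822 = 298.96 W
m_dot = Q_total / (cp * dT) = 298.96 / (4186 * 11.6) = 0.006157 kg/s

0.006157 kg/s


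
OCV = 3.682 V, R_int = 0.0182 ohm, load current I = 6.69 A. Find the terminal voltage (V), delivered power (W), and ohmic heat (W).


Step 1: V_terminal = OCV - I*R = 3.682 - 6.69 * 0.0182 = 3.5602 V
Step 2: P_out = V_terminal * I = 3.5602 * 6.69 = 23.82 W
Step 3: Q = I^2 * R = 6.69^2 * 0.0182 = 0.8146 W

V=3.5602 V, P=23.82 W, Q=0.8146 W


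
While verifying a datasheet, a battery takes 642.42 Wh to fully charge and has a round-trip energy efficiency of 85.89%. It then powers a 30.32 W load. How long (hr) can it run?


Step 1: E_discharge = eta/100 * E_charge = 85.89/100 * 642.42 = 551.77 Wh
Step 2: t = E_discharge / P = 551.77 / 30.32 = 18.20 hr

18.20 hr


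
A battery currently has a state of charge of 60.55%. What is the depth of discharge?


DOD = 100 - SOC = 100 - 60.55 = 39.45%

39.45%


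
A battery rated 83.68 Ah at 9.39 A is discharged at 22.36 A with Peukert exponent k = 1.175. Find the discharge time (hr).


Step 1: t_rated = C / I_rated = 83.68 / 9.39 = 8.9116 hr
Step 2: ratio = 9.39 / 22.36 = 0.41995
Step 3: ratio^k = 0.41995^1.175 = 0.36079
Step 4: t = t_rated * ratio^k = 8.9116 * 0.36079 = 3.215 hr

3.215 hr
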